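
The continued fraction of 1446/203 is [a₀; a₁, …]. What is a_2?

8

1446 = 7·203 + 25   →  a_0 = 7
203 = 8·25 + 3   →  a_1 = 8
25 = 8·3 + 1   →  a_2 = 8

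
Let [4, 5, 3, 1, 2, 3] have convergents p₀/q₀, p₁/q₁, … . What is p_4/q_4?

Using pₖ = aₖpₖ₋₁ + pₖ₋₂, qₖ = aₖqₖ₋₁ + qₖ₋₂ (with p₋₁=1, p₋₂=0, q₋₁=0, q₋₂=1):
  k=0: a=4, p=4, q=1
  k=1: a=5, p=21, q=5
  k=2: a=3, p=67, q=16
  k=3: a=1, p=88, q=21
  k=4: a=2, p=243, q=58

243/58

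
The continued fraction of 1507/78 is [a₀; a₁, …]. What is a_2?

8

1507 = 19·78 + 25   →  a_0 = 19
78 = 3·25 + 3   →  a_1 = 3
25 = 8·3 + 1   →  a_2 = 8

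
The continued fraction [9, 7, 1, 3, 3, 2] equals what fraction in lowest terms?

2127/233

Fold from the inside: start with 2/1.
  3 + 1/2 = 7/2
  3 + 2/7 = 23/7
  1 + 7/23 = 30/23
  7 + 23/30 = 233/30
  9 + 30/233 = 2127/233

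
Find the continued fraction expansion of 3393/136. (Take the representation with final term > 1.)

3393 = 24·136 + 129
136 = 1·129 + 7
129 = 18·7 + 3
7 = 2·3 + 1
3 = 3·1 + 0  (stop)
So 3393/136 = [24; 1, 18, 2, 3].

[24; 1, 18, 2, 3]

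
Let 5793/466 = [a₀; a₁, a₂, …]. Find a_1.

2

5793 = 12·466 + 201   →  a_0 = 12
466 = 2·201 + 64   →  a_1 = 2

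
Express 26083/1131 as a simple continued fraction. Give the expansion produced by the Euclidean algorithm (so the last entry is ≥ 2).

[23; 16, 6, 2, 1, 3]

26083 = 23×1131 + 70
1131 = 16×70 + 11
70 = 6×11 + 4
11 = 2×4 + 3
4 = 1×3 + 1
3 = 3×1 + 0  (stop)
So 26083/1131 = [23; 16, 6, 2, 1, 3].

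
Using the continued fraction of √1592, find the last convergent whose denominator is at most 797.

31481/789

√1592 = [39; 1, 8, 1, 78, …] (period length 4).
Convergents:
  p_0/q_0 = 39/1
  p_1/q_1 = 40/1
  p_2/q_2 = 359/9
  p_3/q_3 = 399/10
  p_4/q_4 = 31481/789
  p_5/q_5 = 31880/799
q_4 = 789 ≤ 797 < 799 = q_5, so the answer is 31481/789.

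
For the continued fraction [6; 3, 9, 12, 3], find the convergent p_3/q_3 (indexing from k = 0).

Using pₖ = aₖpₖ₋₁ + pₖ₋₂, qₖ = aₖqₖ₋₁ + qₖ₋₂ (with p₋₁=1, p₋₂=0, q₋₁=0, q₋₂=1):
  k=0: a=6, p=6, q=1
  k=1: a=3, p=19, q=3
  k=2: a=9, p=177, q=28
  k=3: a=12, p=2143, q=339

2143/339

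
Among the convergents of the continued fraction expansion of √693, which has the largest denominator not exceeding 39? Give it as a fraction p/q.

√693 = [26; 3, 12, 1, 4, 1, 12, 3, 52, …] (period length 8).
Convergents:
  p_0/q_0 = 26/1
  p_1/q_1 = 79/3
  p_2/q_2 = 974/37
  p_3/q_3 = 1053/40
q_2 = 37 ≤ 39 < 40 = q_3, so the answer is 974/37.

974/37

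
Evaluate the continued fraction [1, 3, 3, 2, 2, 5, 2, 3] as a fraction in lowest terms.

2984/2289

Fold from the inside: start with 3/1.
  2 + 1/3 = 7/3
  5 + 3/7 = 38/7
  2 + 7/38 = 83/38
  2 + 38/83 = 204/83
  3 + 83/204 = 695/204
  3 + 204/695 = 2289/695
  1 + 695/2289 = 2984/2289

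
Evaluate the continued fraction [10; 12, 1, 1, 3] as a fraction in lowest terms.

887/88

Using pₖ = aₖpₖ₋₁ + pₖ₋₂ and qₖ = aₖqₖ₋₁ + qₖ₋₂:
  k=0: a=10, p=10, q=1
  k=1: a=12, p=121, q=12
  k=2: a=1, p=131, q=13
  k=3: a=1, p=252, q=25
  k=4: a=3, p=887, q=88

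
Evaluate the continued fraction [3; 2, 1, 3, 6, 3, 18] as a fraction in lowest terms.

Using pₖ = aₖpₖ₋₁ + pₖ₋₂ and qₖ = aₖqₖ₋₁ + qₖ₋₂:
  k=0: a=3, p=3, q=1
  k=1: a=2, p=7, q=2
  k=2: a=1, p=10, q=3
  k=3: a=3, p=37, q=11
  k=4: a=6, p=232, q=69
  k=5: a=3, p=733, q=218
  k=6: a=18, p=13426, q=3993

13426/3993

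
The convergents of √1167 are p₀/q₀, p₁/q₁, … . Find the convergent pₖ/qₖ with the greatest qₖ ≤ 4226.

60329/1766

√1167 = [34; 6, 5, 11, 5, 6, 68, …] (period length 6).
Convergents:
  p_0/q_0 = 34/1
  p_1/q_1 = 205/6
  p_2/q_2 = 1059/31
  p_3/q_3 = 11854/347
  p_4/q_4 = 60329/1766
  p_5/q_5 = 373828/10943
q_4 = 1766 ≤ 4226 < 10943 = q_5, so the answer is 60329/1766.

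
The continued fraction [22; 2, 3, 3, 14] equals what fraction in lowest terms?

7381/329

Fold from the inside: start with 14/1.
  3 + 1/14 = 43/14
  3 + 14/43 = 143/43
  2 + 43/143 = 329/143
  22 + 143/329 = 7381/329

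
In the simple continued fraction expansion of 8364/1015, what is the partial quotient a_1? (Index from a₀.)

8364 = 8·1015 + 244   →  a_0 = 8
1015 = 4·244 + 39   →  a_1 = 4

4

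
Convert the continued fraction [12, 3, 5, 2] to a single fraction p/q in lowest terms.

Using pₖ = aₖpₖ₋₁ + pₖ₋₂ and qₖ = aₖqₖ₋₁ + qₖ₋₂:
  k=0: a=12, p=12, q=1
  k=1: a=3, p=37, q=3
  k=2: a=5, p=197, q=16
  k=3: a=2, p=431, q=35

431/35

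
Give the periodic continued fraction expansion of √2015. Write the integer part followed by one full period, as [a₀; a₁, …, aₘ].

a₀ = ⌊√2015⌋ = 44.
With m₀=0, d₀=1 and mₖ₊₁ = dₖaₖ − mₖ, dₖ₊₁ = (n − mₖ₊₁²)/dₖ, aₖ₊₁ = ⌊(a₀+mₖ₊₁)/dₖ₊₁⌋:
  k=1: m=44, d=79, a=1
  k=2: m=35, d=10, a=7
  k=3: m=35, d=79, a=1
  k=4: m=44, d=1, a=88
d=1 and a=2a₀=88 at k=4, so the next step gives (m, d) = (44, 79) again — its k=1 value — and the period has length 4.

[44; 1, 7, 1, 88]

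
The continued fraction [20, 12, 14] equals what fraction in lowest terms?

3394/169

Fold from the inside: start with 14/1.
  12 + 1/14 = 169/14
  20 + 14/169 = 3394/169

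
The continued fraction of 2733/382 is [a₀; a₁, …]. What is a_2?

2

2733 = 7·382 + 59   →  a_0 = 7
382 = 6·59 + 28   →  a_1 = 6
59 = 2·28 + 3   →  a_2 = 2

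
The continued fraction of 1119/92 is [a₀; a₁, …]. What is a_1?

6

1119 = 12·92 + 15   →  a_0 = 12
92 = 6·15 + 2   →  a_1 = 6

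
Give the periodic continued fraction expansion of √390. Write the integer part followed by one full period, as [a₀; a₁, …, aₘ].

a₀ = ⌊√390⌋ = 19.
With m₀=0, d₀=1 and mₖ₊₁ = dₖaₖ − mₖ, dₖ₊₁ = (n − mₖ₊₁²)/dₖ, aₖ₊₁ = ⌊(a₀+mₖ₊₁)/dₖ₊₁⌋:
  k=1: m=19, d=29, a=1
  k=2: m=10, d=10, a=2
  k=3: m=10, d=29, a=1
  k=4: m=19, d=1, a=38
d=1 and a=2a₀=38 at k=4, so the next step gives (m, d) = (19, 29) again — its k=1 value — and the period has length 4.

[19; 1, 2, 1, 38]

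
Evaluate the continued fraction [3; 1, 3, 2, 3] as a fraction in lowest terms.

Using pₖ = aₖpₖ₋₁ + pₖ₋₂ and qₖ = aₖqₖ₋₁ + qₖ₋₂:
  k=0: a=3, p=3, q=1
  k=1: a=1, p=4, q=1
  k=2: a=3, p=15, q=4
  k=3: a=2, p=34, q=9
  k=4: a=3, p=117, q=31

117/31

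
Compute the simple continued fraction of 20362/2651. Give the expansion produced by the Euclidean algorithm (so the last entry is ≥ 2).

20362 = 7*2651 + 1805
2651 = 1*1805 + 846
1805 = 2*846 + 113
846 = 7*113 + 55
113 = 2*55 + 3
55 = 18*3 + 1
3 = 3*1 + 0  (stop)
So 20362/2651 = [7; 1, 2, 7, 2, 18, 3].

[7; 1, 2, 7, 2, 18, 3]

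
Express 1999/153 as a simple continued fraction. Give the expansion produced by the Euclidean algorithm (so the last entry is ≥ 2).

1999 = 13·153 + 10
153 = 15·10 + 3
10 = 3·3 + 1
3 = 3·1 + 0  (stop)
So 1999/153 = [13; 15, 3, 3].

[13; 15, 3, 3]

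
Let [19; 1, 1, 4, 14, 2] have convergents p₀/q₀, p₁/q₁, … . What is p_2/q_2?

Using pₖ = aₖpₖ₋₁ + pₖ₋₂, qₖ = aₖqₖ₋₁ + qₖ₋₂ (with p₋₁=1, p₋₂=0, q₋₁=0, q₋₂=1):
  k=0: a=19, p=19, q=1
  k=1: a=1, p=20, q=1
  k=2: a=1, p=39, q=2

39/2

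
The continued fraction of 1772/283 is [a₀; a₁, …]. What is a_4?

1772 = 6·283 + 74   →  a_0 = 6
283 = 3·74 + 61   →  a_1 = 3
74 = 1·61 + 13   →  a_2 = 1
61 = 4·13 + 9   →  a_3 = 4
13 = 1·9 + 4   →  a_4 = 1

1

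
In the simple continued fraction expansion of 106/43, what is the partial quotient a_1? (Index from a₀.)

2

106 = 2·43 + 20   →  a_0 = 2
43 = 2·20 + 3   →  a_1 = 2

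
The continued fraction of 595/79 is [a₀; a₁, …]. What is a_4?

595 = 7·79 + 42   →  a_0 = 7
79 = 1·42 + 37   →  a_1 = 1
42 = 1·37 + 5   →  a_2 = 1
37 = 7·5 + 2   →  a_3 = 7
5 = 2·2 + 1   →  a_4 = 2

2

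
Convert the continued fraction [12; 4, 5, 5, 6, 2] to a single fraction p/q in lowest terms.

17856/1459

Fold from the inside: start with 2/1.
  6 + 1/2 = 13/2
  5 + 2/13 = 67/13
  5 + 13/67 = 348/67
  4 + 67/348 = 1459/348
  12 + 348/1459 = 17856/1459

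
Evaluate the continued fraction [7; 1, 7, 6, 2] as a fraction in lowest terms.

835/106

Using pₖ = aₖpₖ₋₁ + pₖ₋₂ and qₖ = aₖqₖ₋₁ + qₖ₋₂:
  k=0: a=7, p=7, q=1
  k=1: a=1, p=8, q=1
  k=2: a=7, p=63, q=8
  k=3: a=6, p=386, q=49
  k=4: a=2, p=835, q=106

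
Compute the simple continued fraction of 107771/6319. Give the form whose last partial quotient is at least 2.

[17; 18, 6, 3, 18]

107771 = 17×6319 + 348
6319 = 18×348 + 55
348 = 6×55 + 18
55 = 3×18 + 1
18 = 18×1 + 0  (stop)
So 107771/6319 = [17; 18, 6, 3, 18].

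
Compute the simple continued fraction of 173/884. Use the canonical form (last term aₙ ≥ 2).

173 = 0×884 + 173
884 = 5×173 + 19
173 = 9×19 + 2
19 = 9×2 + 1
2 = 2×1 + 0  (stop)
So 173/884 = [0; 5, 9, 9, 2].

[0; 5, 9, 9, 2]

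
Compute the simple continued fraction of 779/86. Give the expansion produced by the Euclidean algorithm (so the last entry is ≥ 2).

779 = 9×86 + 5
86 = 17×5 + 1
5 = 5×1 + 0  (stop)
So 779/86 = [9; 17, 5].

[9; 17, 5]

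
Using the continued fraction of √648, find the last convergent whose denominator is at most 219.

1731/68

√648 = [25; 2, 5, 6, 5, 2, 50, …] (period length 6).
Convergents:
  p_0/q_0 = 25/1
  p_1/q_1 = 51/2
  p_2/q_2 = 280/11
  p_3/q_3 = 1731/68
  p_4/q_4 = 8935/351
q_3 = 68 ≤ 219 < 351 = q_4, so the answer is 1731/68.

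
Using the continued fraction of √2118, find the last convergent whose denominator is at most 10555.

194810/4233

√2118 = [46; 46, 92, …] (period length 2).
Convergents:
  p_0/q_0 = 46/1
  p_1/q_1 = 2117/46
  p_2/q_2 = 194810/4233
  p_3/q_3 = 8963377/194764
q_2 = 4233 ≤ 10555 < 194764 = q_3, so the answer is 194810/4233.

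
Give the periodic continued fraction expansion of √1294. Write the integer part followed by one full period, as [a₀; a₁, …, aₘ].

[35; 1, 34, 1, 70]

a₀ = ⌊√1294⌋ = 35.
With m₀=0, d₀=1 and mₖ₊₁ = dₖaₖ − mₖ, dₖ₊₁ = (n − mₖ₊₁²)/dₖ, aₖ₊₁ = ⌊(a₀+mₖ₊₁)/dₖ₊₁⌋:
  k=1: m=35, d=69, a=1
  k=2: m=34, d=2, a=34
  k=3: m=34, d=69, a=1
  k=4: m=35, d=1, a=70
d=1 and a=2a₀=70 at k=4, so the next step gives (m, d) = (35, 69) again — its k=1 value — and the period has length 4.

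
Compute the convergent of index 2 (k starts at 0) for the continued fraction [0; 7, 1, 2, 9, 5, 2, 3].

1/8

Using pₖ = aₖpₖ₋₁ + pₖ₋₂, qₖ = aₖqₖ₋₁ + qₖ₋₂ (with p₋₁=1, p₋₂=0, q₋₁=0, q₋₂=1):
  k=0: a=0, p=0, q=1
  k=1: a=7, p=1, q=7
  k=2: a=1, p=1, q=8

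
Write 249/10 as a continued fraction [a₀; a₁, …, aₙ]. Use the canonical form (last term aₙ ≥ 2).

[24; 1, 9]

249 = 24×10 + 9
10 = 1×9 + 1
9 = 9×1 + 0  (stop)
So 249/10 = [24; 1, 9].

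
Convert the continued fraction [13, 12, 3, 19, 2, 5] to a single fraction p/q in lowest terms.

105303/8050

Fold from the inside: start with 5/1.
  2 + 1/5 = 11/5
  19 + 5/11 = 214/11
  3 + 11/214 = 653/214
  12 + 214/653 = 8050/653
  13 + 653/8050 = 105303/8050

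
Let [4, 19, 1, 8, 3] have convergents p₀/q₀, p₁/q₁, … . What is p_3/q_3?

Using pₖ = aₖpₖ₋₁ + pₖ₋₂, qₖ = aₖqₖ₋₁ + qₖ₋₂ (with p₋₁=1, p₋₂=0, q₋₁=0, q₋₂=1):
  k=0: a=4, p=4, q=1
  k=1: a=19, p=77, q=19
  k=2: a=1, p=81, q=20
  k=3: a=8, p=725, q=179

725/179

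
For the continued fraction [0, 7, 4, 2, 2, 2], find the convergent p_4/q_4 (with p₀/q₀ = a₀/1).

Using pₖ = aₖpₖ₋₁ + pₖ₋₂, qₖ = aₖqₖ₋₁ + qₖ₋₂ (with p₋₁=1, p₋₂=0, q₋₁=0, q₋₂=1):
  k=0: a=0, p=0, q=1
  k=1: a=7, p=1, q=7
  k=2: a=4, p=4, q=29
  k=3: a=2, p=9, q=65
  k=4: a=2, p=22, q=159

22/159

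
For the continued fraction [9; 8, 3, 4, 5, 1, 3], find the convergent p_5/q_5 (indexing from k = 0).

6138/673

Using pₖ = aₖpₖ₋₁ + pₖ₋₂, qₖ = aₖqₖ₋₁ + qₖ₋₂ (with p₋₁=1, p₋₂=0, q₋₁=0, q₋₂=1):
  k=0: a=9, p=9, q=1
  k=1: a=8, p=73, q=8
  k=2: a=3, p=228, q=25
  k=3: a=4, p=985, q=108
  k=4: a=5, p=5153, q=565
  k=5: a=1, p=6138, q=673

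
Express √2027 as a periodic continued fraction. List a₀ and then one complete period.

a₀ = ⌊√2027⌋ = 45.
With m₀=0, d₀=1 and mₖ₊₁ = dₖaₖ − mₖ, dₖ₊₁ = (n − mₖ₊₁²)/dₖ, aₖ₊₁ = ⌊(a₀+mₖ₊₁)/dₖ₊₁⌋:
  k=1: m=45, d=2, a=45
  k=2: m=45, d=1, a=90
d=1 and a=2a₀=90 at k=2, so the next step gives (m, d) = (45, 2) again — its k=1 value — and the period has length 2.

[45; 45, 90]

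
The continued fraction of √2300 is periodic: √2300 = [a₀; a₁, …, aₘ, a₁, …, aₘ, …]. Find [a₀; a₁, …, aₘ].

a₀ = ⌊√2300⌋ = 47.

[47; 1, 22, 1, 94]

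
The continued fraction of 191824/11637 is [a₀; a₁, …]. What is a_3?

191824 = 16·11637 + 5632   →  a_0 = 16
11637 = 2·5632 + 373   →  a_1 = 2
5632 = 15·373 + 37   →  a_2 = 15
373 = 10·37 + 3   →  a_3 = 10

10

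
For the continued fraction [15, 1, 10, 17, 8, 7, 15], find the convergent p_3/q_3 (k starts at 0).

Using pₖ = aₖpₖ₋₁ + pₖ₋₂, qₖ = aₖqₖ₋₁ + qₖ₋₂ (with p₋₁=1, p₋₂=0, q₋₁=0, q₋₂=1):
  k=0: a=15, p=15, q=1
  k=1: a=1, p=16, q=1
  k=2: a=10, p=175, q=11
  k=3: a=17, p=2991, q=188

2991/188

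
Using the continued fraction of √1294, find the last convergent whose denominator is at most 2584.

91909/2555

√1294 = [35; 1, 34, 1, 70, …] (period length 4).
Convergents:
  p_0/q_0 = 35/1
  p_1/q_1 = 36/1
  p_2/q_2 = 1259/35
  p_3/q_3 = 1295/36
  p_4/q_4 = 91909/2555
  p_5/q_5 = 93204/2591
q_4 = 2555 ≤ 2584 < 2591 = q_5, so the answer is 91909/2555.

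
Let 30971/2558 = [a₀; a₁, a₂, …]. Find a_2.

30971 = 12·2558 + 275   →  a_0 = 12
2558 = 9·275 + 83   →  a_1 = 9
275 = 3·83 + 26   →  a_2 = 3

3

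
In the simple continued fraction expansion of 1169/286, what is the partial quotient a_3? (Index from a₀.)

1169 = 4·286 + 25   →  a_0 = 4
286 = 11·25 + 11   →  a_1 = 11
25 = 2·11 + 3   →  a_2 = 2
11 = 3·3 + 2   →  a_3 = 3

3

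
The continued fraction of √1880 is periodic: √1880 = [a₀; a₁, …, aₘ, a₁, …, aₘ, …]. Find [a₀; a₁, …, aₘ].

a₀ = ⌊√1880⌋ = 43.
With m₀=0, d₀=1 and mₖ₊₁ = dₖaₖ − mₖ, dₖ₊₁ = (n − mₖ₊₁²)/dₖ, aₖ₊₁ = ⌊(a₀+mₖ₊₁)/dₖ₊₁⌋:
  k=1: m=43, d=31, a=2
  k=2: m=19, d=49, a=1
  k=3: m=30, d=20, a=3
  k=4: m=30, d=49, a=1
  k=5: m=19, d=31, a=2
  k=6: m=43, d=1, a=86
d=1 and a=2a₀=86 at k=6, so the next step gives (m, d) = (43, 31) again — its k=1 value — and the period has length 6.

[43; 2, 1, 3, 1, 2, 86]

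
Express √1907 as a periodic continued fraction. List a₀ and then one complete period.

a₀ = ⌊√1907⌋ = 43.
With m₀=0, d₀=1 and mₖ₊₁ = dₖaₖ − mₖ, dₖ₊₁ = (n − mₖ₊₁²)/dₖ, aₖ₊₁ = ⌊(a₀+mₖ₊₁)/dₖ₊₁⌋:
  k=1: m=43, d=58, a=1
  k=2: m=15, d=29, a=2
  k=3: m=43, d=2, a=43
  k=4: m=43, d=29, a=2
  k=5: m=15, d=58, a=1
  k=6: m=43, d=1, a=86
d=1 and a=2a₀=86 at k=6, so the next step gives (m, d) = (43, 58) again — its k=1 value — and the period has length 6.

[43; 1, 2, 43, 2, 1, 86]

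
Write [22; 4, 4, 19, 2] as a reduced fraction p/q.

Fold from the inside: start with 2/1.
  19 + 1/2 = 39/2
  4 + 2/39 = 158/39
  4 + 39/158 = 671/158
  22 + 158/671 = 14920/671

14920/671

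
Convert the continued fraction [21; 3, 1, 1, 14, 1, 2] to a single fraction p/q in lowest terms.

Fold from the inside: start with 2/1.
  1 + 1/2 = 3/2
  14 + 2/3 = 44/3
  1 + 3/44 = 47/44
  1 + 44/47 = 91/47
  3 + 47/91 = 320/91
  21 + 91/320 = 6811/320

6811/320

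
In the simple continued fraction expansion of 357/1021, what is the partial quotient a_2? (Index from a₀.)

357 = 0·1021 + 357   →  a_0 = 0
1021 = 2·357 + 307   →  a_1 = 2
357 = 1·307 + 50   →  a_2 = 1

1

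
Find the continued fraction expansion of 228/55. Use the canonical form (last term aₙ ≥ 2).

228 = 4·55 + 8
55 = 6·8 + 7
8 = 1·7 + 1
7 = 7·1 + 0  (stop)
So 228/55 = [4; 6, 1, 7].

[4; 6, 1, 7]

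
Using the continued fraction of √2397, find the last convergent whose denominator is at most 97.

2399/49

√2397 = [48; 1, 23, 2, 23, 1, 96, …] (period length 6).
Convergents:
  p_0/q_0 = 48/1
  p_1/q_1 = 49/1
  p_2/q_2 = 1175/24
  p_3/q_3 = 2399/49
  p_4/q_4 = 56352/1151
q_3 = 49 ≤ 97 < 1151 = q_4, so the answer is 2399/49.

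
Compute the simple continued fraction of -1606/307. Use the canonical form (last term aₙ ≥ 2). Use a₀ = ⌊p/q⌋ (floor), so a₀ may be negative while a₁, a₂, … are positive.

-1606 = -6×307 + 236
307 = 1×236 + 71
236 = 3×71 + 23
71 = 3×23 + 2
23 = 11×2 + 1
2 = 2×1 + 0  (stop)
So -1606/307 = [-6; 1, 3, 3, 11, 2].

[-6; 1, 3, 3, 11, 2]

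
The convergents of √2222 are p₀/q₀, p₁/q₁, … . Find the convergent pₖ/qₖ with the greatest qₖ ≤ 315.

9899/210

√2222 = [47; 7, 4, 7, 94, …] (period length 4).
Convergents:
  p_0/q_0 = 47/1
  p_1/q_1 = 330/7
  p_2/q_2 = 1367/29
  p_3/q_3 = 9899/210
  p_4/q_4 = 931873/19769
q_3 = 210 ≤ 315 < 19769 = q_4, so the answer is 9899/210.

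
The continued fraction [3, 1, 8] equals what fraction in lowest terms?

Fold from the inside: start with 8/1.
  1 + 1/8 = 9/8
  3 + 8/9 = 35/9

35/9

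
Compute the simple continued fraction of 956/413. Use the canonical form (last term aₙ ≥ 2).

956 = 2·413 + 130
413 = 3·130 + 23
130 = 5·23 + 15
23 = 1·15 + 8
15 = 1·8 + 7
8 = 1·7 + 1
7 = 7·1 + 0  (stop)
So 956/413 = [2; 3, 5, 1, 1, 1, 7].

[2; 3, 5, 1, 1, 1, 7]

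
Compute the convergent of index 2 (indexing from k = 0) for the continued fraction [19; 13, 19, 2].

Using pₖ = aₖpₖ₋₁ + pₖ₋₂, qₖ = aₖqₖ₋₁ + qₖ₋₂ (with p₋₁=1, p₋₂=0, q₋₁=0, q₋₂=1):
  k=0: a=19, p=19, q=1
  k=1: a=13, p=248, q=13
  k=2: a=19, p=4731, q=248

4731/248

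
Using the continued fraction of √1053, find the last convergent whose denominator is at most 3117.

√1053 = [32; 2, 4, 2, 64, …] (period length 4).
Convergents:
  p_0/q_0 = 32/1
  p_1/q_1 = 65/2
  p_2/q_2 = 292/9
  p_3/q_3 = 649/20
  p_4/q_4 = 41828/1289
  p_5/q_5 = 84305/2598
  p_6/q_6 = 379048/11681
q_5 = 2598 ≤ 3117 < 11681 = q_6, so the answer is 84305/2598.

84305/2598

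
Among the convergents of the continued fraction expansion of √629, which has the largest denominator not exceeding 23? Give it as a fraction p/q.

√629 = [25; 12, 1, 1, 12, 50, …] (period length 5).
Convergents:
  p_0/q_0 = 25/1
  p_1/q_1 = 301/12
  p_2/q_2 = 326/13
  p_3/q_3 = 627/25
q_2 = 13 ≤ 23 < 25 = q_3, so the answer is 326/13.

326/13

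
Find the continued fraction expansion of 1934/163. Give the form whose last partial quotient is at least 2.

1934 = 11·163 + 141
163 = 1·141 + 22
141 = 6·22 + 9
22 = 2·9 + 4
9 = 2·4 + 1
4 = 4·1 + 0  (stop)
So 1934/163 = [11; 1, 6, 2, 2, 4].

[11; 1, 6, 2, 2, 4]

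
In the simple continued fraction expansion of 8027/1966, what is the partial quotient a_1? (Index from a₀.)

8027 = 4·1966 + 163   →  a_0 = 4
1966 = 12·163 + 10   →  a_1 = 12

12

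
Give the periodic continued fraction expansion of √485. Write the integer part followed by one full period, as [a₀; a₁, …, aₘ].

a₀ = ⌊√485⌋ = 22.
With m₀=0, d₀=1 and mₖ₊₁ = dₖaₖ − mₖ, dₖ₊₁ = (n − mₖ₊₁²)/dₖ, aₖ₊₁ = ⌊(a₀+mₖ₊₁)/dₖ₊₁⌋:
  k=1: m=22, d=1, a=44
d=1 and a=2a₀=44 at k=1, so the next step gives (m, d) = (22, 1) again — its k=1 value — and the period has length 1.

[22; 44]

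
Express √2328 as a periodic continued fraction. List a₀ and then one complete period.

[48; 4, 96]

a₀ = ⌊√2328⌋ = 48.
With m₀=0, d₀=1 and mₖ₊₁ = dₖaₖ − mₖ, dₖ₊₁ = (n − mₖ₊₁²)/dₖ, aₖ₊₁ = ⌊(a₀+mₖ₊₁)/dₖ₊₁⌋:
  k=1: m=48, d=24, a=4
  k=2: m=48, d=1, a=96
d=1 and a=2a₀=96 at k=2, so the next step gives (m, d) = (48, 24) again — its k=1 value — and the period has length 2.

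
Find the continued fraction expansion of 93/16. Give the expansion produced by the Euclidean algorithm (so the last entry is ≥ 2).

93 = 5×16 + 13
16 = 1×13 + 3
13 = 4×3 + 1
3 = 3×1 + 0  (stop)
So 93/16 = [5; 1, 4, 3].

[5; 1, 4, 3]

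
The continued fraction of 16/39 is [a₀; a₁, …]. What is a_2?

16 = 0·39 + 16   →  a_0 = 0
39 = 2·16 + 7   →  a_1 = 2
16 = 2·7 + 2   →  a_2 = 2

2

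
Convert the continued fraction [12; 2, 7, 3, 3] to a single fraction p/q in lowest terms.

Using pₖ = aₖpₖ₋₁ + pₖ₋₂ and qₖ = aₖqₖ₋₁ + qₖ₋₂:
  k=0: a=12, p=12, q=1
  k=1: a=2, p=25, q=2
  k=2: a=7, p=187, q=15
  k=3: a=3, p=586, q=47
  k=4: a=3, p=1945, q=156

1945/156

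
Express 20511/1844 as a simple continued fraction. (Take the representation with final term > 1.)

[11; 8, 8, 9, 3]

20511 = 11·1844 + 227
1844 = 8·227 + 28
227 = 8·28 + 3
28 = 9·3 + 1
3 = 3·1 + 0  (stop)
So 20511/1844 = [11; 8, 8, 9, 3].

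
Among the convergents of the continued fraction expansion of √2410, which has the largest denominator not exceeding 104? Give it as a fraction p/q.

4811/98

√2410 = [49; 10, 1, 8, 1, 10, 98, …] (period length 6).
Convergents:
  p_0/q_0 = 49/1
  p_1/q_1 = 491/10
  p_2/q_2 = 540/11
  p_3/q_3 = 4811/98
  p_4/q_4 = 5351/109
q_3 = 98 ≤ 104 < 109 = q_4, so the answer is 4811/98.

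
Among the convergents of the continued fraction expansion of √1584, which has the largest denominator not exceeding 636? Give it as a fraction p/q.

15880/399

√1584 = [39; 1, 3, 1, 78, …] (period length 4).
Convergents:
  p_0/q_0 = 39/1
  p_1/q_1 = 40/1
  p_2/q_2 = 159/4
  p_3/q_3 = 199/5
  p_4/q_4 = 15681/394
  p_5/q_5 = 15880/399
  p_6/q_6 = 63321/1591
q_5 = 399 ≤ 636 < 1591 = q_6, so the answer is 15880/399.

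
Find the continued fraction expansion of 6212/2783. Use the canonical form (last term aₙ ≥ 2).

6212 = 2*2783 + 646
2783 = 4*646 + 199
646 = 3*199 + 49
199 = 4*49 + 3
49 = 16*3 + 1
3 = 3*1 + 0  (stop)
So 6212/2783 = [2; 4, 3, 4, 16, 3].

[2; 4, 3, 4, 16, 3]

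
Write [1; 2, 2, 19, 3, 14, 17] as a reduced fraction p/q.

Using pₖ = aₖpₖ₋₁ + pₖ₋₂ and qₖ = aₖqₖ₋₁ + qₖ₋₂:
  k=0: a=1, p=1, q=1
  k=1: a=2, p=3, q=2
  k=2: a=2, p=7, q=5
  k=3: a=19, p=136, q=97
  k=4: a=3, p=415, q=296
  k=5: a=14, p=5946, q=4241
  k=6: a=17, p=101497, q=72393

101497/72393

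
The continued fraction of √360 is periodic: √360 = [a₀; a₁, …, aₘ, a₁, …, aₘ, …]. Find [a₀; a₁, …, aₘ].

[18; 1, 36]

a₀ = ⌊√360⌋ = 18.
With m₀=0, d₀=1 and mₖ₊₁ = dₖaₖ − mₖ, dₖ₊₁ = (n − mₖ₊₁²)/dₖ, aₖ₊₁ = ⌊(a₀+mₖ₊₁)/dₖ₊₁⌋:
  k=1: m=18, d=36, a=1
  k=2: m=18, d=1, a=36
d=1 and a=2a₀=36 at k=2, so the next step gives (m, d) = (18, 36) again — its k=1 value — and the period has length 2.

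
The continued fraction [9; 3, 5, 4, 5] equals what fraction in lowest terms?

Using pₖ = aₖpₖ₋₁ + pₖ₋₂ and qₖ = aₖqₖ₋₁ + qₖ₋₂:
  k=0: a=9, p=9, q=1
  k=1: a=3, p=28, q=3
  k=2: a=5, p=149, q=16
  k=3: a=4, p=624, q=67
  k=4: a=5, p=3269, q=351

3269/351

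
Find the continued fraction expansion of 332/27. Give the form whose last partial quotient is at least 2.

332 = 12×27 + 8
27 = 3×8 + 3
8 = 2×3 + 2
3 = 1×2 + 1
2 = 2×1 + 0  (stop)
So 332/27 = [12; 3, 2, 1, 2].

[12; 3, 2, 1, 2]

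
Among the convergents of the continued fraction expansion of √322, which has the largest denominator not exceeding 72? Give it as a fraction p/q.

323/18

√322 = [17; 1, 16, 1, 34, …] (period length 4).
Convergents:
  p_0/q_0 = 17/1
  p_1/q_1 = 18/1
  p_2/q_2 = 305/17
  p_3/q_3 = 323/18
  p_4/q_4 = 11287/629
q_3 = 18 ≤ 72 < 629 = q_4, so the answer is 323/18.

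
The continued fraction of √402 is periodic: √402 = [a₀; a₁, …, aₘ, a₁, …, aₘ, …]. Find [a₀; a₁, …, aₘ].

[20; 20, 40]

a₀ = ⌊√402⌋ = 20.
With m₀=0, d₀=1 and mₖ₊₁ = dₖaₖ − mₖ, dₖ₊₁ = (n − mₖ₊₁²)/dₖ, aₖ₊₁ = ⌊(a₀+mₖ₊₁)/dₖ₊₁⌋:
  k=1: m=20, d=2, a=20
  k=2: m=20, d=1, a=40
d=1 and a=2a₀=40 at k=2, so the next step gives (m, d) = (20, 2) again — its k=1 value — and the period has length 2.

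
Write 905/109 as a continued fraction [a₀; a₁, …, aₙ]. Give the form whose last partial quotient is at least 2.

[8; 3, 3, 3, 3]

905 = 8×109 + 33
109 = 3×33 + 10
33 = 3×10 + 3
10 = 3×3 + 1
3 = 3×1 + 0  (stop)
So 905/109 = [8; 3, 3, 3, 3].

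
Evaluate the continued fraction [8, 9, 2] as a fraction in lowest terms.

Using pₖ = aₖpₖ₋₁ + pₖ₋₂ and qₖ = aₖqₖ₋₁ + qₖ₋₂:
  k=0: a=8, p=8, q=1
  k=1: a=9, p=73, q=9
  k=2: a=2, p=154, q=19

154/19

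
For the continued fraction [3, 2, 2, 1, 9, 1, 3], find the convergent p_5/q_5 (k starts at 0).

Using pₖ = aₖpₖ₋₁ + pₖ₋₂, qₖ = aₖqₖ₋₁ + qₖ₋₂ (with p₋₁=1, p₋₂=0, q₋₁=0, q₋₂=1):
  k=0: a=3, p=3, q=1
  k=1: a=2, p=7, q=2
  k=2: a=2, p=17, q=5
  k=3: a=1, p=24, q=7
  k=4: a=9, p=233, q=68
  k=5: a=1, p=257, q=75

257/75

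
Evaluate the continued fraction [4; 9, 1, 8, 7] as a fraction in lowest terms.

2596/633

Using pₖ = aₖpₖ₋₁ + pₖ₋₂ and qₖ = aₖqₖ₋₁ + qₖ₋₂:
  k=0: a=4, p=4, q=1
  k=1: a=9, p=37, q=9
  k=2: a=1, p=41, q=10
  k=3: a=8, p=365, q=89
  k=4: a=7, p=2596, q=633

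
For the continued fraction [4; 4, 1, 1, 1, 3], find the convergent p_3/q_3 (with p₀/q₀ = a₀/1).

Using pₖ = aₖpₖ₋₁ + pₖ₋₂, qₖ = aₖqₖ₋₁ + qₖ₋₂ (with p₋₁=1, p₋₂=0, q₋₁=0, q₋₂=1):
  k=0: a=4, p=4, q=1
  k=1: a=4, p=17, q=4
  k=2: a=1, p=21, q=5
  k=3: a=1, p=38, q=9

38/9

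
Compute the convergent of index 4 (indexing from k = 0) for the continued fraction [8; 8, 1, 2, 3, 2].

Using pₖ = aₖpₖ₋₁ + pₖ₋₂, qₖ = aₖqₖ₋₁ + qₖ₋₂ (with p₋₁=1, p₋₂=0, q₋₁=0, q₋₂=1):
  k=0: a=8, p=8, q=1
  k=1: a=8, p=65, q=8
  k=2: a=1, p=73, q=9
  k=3: a=2, p=211, q=26
  k=4: a=3, p=706, q=87

706/87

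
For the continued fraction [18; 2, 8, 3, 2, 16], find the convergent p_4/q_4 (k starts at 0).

Using pₖ = aₖpₖ₋₁ + pₖ₋₂, qₖ = aₖqₖ₋₁ + qₖ₋₂ (with p₋₁=1, p₋₂=0, q₋₁=0, q₋₂=1):
  k=0: a=18, p=18, q=1
  k=1: a=2, p=37, q=2
  k=2: a=8, p=314, q=17
  k=3: a=3, p=979, q=53
  k=4: a=2, p=2272, q=123

2272/123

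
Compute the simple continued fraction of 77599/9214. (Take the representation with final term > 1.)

[8; 2, 2, 1, 2, 3, 14, 10]

77599 = 8*9214 + 3887
9214 = 2*3887 + 1440
3887 = 2*1440 + 1007
1440 = 1*1007 + 433
1007 = 2*433 + 141
433 = 3*141 + 10
141 = 14*10 + 1
10 = 10*1 + 0  (stop)
So 77599/9214 = [8; 2, 2, 1, 2, 3, 14, 10].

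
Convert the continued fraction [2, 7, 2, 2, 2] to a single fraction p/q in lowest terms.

Using pₖ = aₖpₖ₋₁ + pₖ₋₂ and qₖ = aₖqₖ₋₁ + qₖ₋₂:
  k=0: a=2, p=2, q=1
  k=1: a=7, p=15, q=7
  k=2: a=2, p=32, q=15
  k=3: a=2, p=79, q=37
  k=4: a=2, p=190, q=89

190/89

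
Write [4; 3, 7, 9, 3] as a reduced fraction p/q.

Fold from the inside: start with 3/1.
  9 + 1/3 = 28/3
  7 + 3/28 = 199/28
  3 + 28/199 = 625/199
  4 + 199/625 = 2699/625

2699/625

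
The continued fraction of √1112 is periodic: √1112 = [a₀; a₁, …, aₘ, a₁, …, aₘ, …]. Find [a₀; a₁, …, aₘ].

a₀ = ⌊√1112⌋ = 33.
With m₀=0, d₀=1 and mₖ₊₁ = dₖaₖ − mₖ, dₖ₊₁ = (n − mₖ₊₁²)/dₖ, aₖ₊₁ = ⌊(a₀+mₖ₊₁)/dₖ₊₁⌋:
  k=1: m=33, d=23, a=2
  k=2: m=13, d=41, a=1
  k=3: m=28, d=8, a=7
  k=4: m=28, d=41, a=1
  k=5: m=13, d=23, a=2
  k=6: m=33, d=1, a=66
d=1 and a=2a₀=66 at k=6, so the next step gives (m, d) = (33, 23) again — its k=1 value — and the period has length 6.

[33; 2, 1, 7, 1, 2, 66]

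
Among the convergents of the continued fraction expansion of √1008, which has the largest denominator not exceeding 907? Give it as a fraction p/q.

24161/761

√1008 = [31; 1, 2, 1, 62, …] (period length 4).
Convergents:
  p_0/q_0 = 31/1
  p_1/q_1 = 32/1
  p_2/q_2 = 95/3
  p_3/q_3 = 127/4
  p_4/q_4 = 7969/251
  p_5/q_5 = 8096/255
  p_6/q_6 = 24161/761
  p_7/q_7 = 32257/1016
q_6 = 761 ≤ 907 < 1016 = q_7, so the answer is 24161/761.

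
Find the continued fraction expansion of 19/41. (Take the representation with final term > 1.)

[0; 2, 6, 3]

19 = 0×41 + 19
41 = 2×19 + 3
19 = 6×3 + 1
3 = 3×1 + 0  (stop)
So 19/41 = [0; 2, 6, 3].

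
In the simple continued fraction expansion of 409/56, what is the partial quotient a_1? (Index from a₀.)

3

409 = 7·56 + 17   →  a_0 = 7
56 = 3·17 + 5   →  a_1 = 3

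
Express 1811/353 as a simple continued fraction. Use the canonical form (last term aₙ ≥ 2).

1811 = 5·353 + 46
353 = 7·46 + 31
46 = 1·31 + 15
31 = 2·15 + 1
15 = 15·1 + 0  (stop)
So 1811/353 = [5; 7, 1, 2, 15].

[5; 7, 1, 2, 15]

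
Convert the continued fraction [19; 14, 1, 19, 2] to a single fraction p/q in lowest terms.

11688/613

Using pₖ = aₖpₖ₋₁ + pₖ₋₂ and qₖ = aₖqₖ₋₁ + qₖ₋₂:
  k=0: a=19, p=19, q=1
  k=1: a=14, p=267, q=14
  k=2: a=1, p=286, q=15
  k=3: a=19, p=5701, q=299
  k=4: a=2, p=11688, q=613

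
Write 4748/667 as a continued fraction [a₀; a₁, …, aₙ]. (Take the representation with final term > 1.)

4748 = 7*667 + 79
667 = 8*79 + 35
79 = 2*35 + 9
35 = 3*9 + 8
9 = 1*8 + 1
8 = 8*1 + 0  (stop)
So 4748/667 = [7; 8, 2, 3, 1, 8].

[7; 8, 2, 3, 1, 8]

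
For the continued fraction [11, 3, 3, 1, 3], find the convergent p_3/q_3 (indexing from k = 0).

Using pₖ = aₖpₖ₋₁ + pₖ₋₂, qₖ = aₖqₖ₋₁ + qₖ₋₂ (with p₋₁=1, p₋₂=0, q₋₁=0, q₋₂=1):
  k=0: a=11, p=11, q=1
  k=1: a=3, p=34, q=3
  k=2: a=3, p=113, q=10
  k=3: a=1, p=147, q=13

147/13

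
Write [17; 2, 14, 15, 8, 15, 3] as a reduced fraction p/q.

Using pₖ = aₖpₖ₋₁ + pₖ₋₂ and qₖ = aₖqₖ₋₁ + qₖ₋₂:
  k=0: a=17, p=17, q=1
  k=1: a=2, p=35, q=2
  k=2: a=14, p=507, q=29
  k=3: a=15, p=7640, q=437
  k=4: a=8, p=61627, q=3525
  k=5: a=15, p=932045, q=53312
  k=6: a=3, p=2857762, q=163461

2857762/163461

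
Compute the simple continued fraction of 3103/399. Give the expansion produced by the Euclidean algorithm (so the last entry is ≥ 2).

[7; 1, 3, 2, 14, 3]

3103 = 7×399 + 310
399 = 1×310 + 89
310 = 3×89 + 43
89 = 2×43 + 3
43 = 14×3 + 1
3 = 3×1 + 0  (stop)
So 3103/399 = [7; 1, 3, 2, 14, 3].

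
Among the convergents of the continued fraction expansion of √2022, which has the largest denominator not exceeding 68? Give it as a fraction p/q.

1349/30

√2022 = [44; 1, 28, 1, 88, …] (period length 4).
Convergents:
  p_0/q_0 = 44/1
  p_1/q_1 = 45/1
  p_2/q_2 = 1304/29
  p_3/q_3 = 1349/30
  p_4/q_4 = 120016/2669
q_3 = 30 ≤ 68 < 2669 = q_4, so the answer is 1349/30.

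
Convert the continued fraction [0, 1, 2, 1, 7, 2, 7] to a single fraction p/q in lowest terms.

Using pₖ = aₖpₖ₋₁ + pₖ₋₂ and qₖ = aₖqₖ₋₁ + qₖ₋₂:
  k=0: a=0, p=0, q=1
  k=1: a=1, p=1, q=1
  k=2: a=2, p=2, q=3
  k=3: a=1, p=3, q=4
  k=4: a=7, p=23, q=31
  k=5: a=2, p=49, q=66
  k=6: a=7, p=366, q=493

366/493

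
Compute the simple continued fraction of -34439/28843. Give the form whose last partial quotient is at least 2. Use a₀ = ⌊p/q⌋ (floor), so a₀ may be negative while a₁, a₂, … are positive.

-34439 = -2×28843 + 23247
28843 = 1×23247 + 5596
23247 = 4×5596 + 863
5596 = 6×863 + 418
863 = 2×418 + 27
418 = 15×27 + 13
27 = 2×13 + 1
13 = 13×1 + 0  (stop)
So -34439/28843 = [-2; 1, 4, 6, 2, 15, 2, 13].

[-2; 1, 4, 6, 2, 15, 2, 13]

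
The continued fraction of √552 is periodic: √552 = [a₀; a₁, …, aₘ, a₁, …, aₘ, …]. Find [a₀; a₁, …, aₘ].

a₀ = ⌊√552⌋ = 23.
With m₀=0, d₀=1 and mₖ₊₁ = dₖaₖ − mₖ, dₖ₊₁ = (n − mₖ₊₁²)/dₖ, aₖ₊₁ = ⌊(a₀+mₖ₊₁)/dₖ₊₁⌋:
  k=1: m=23, d=23, a=2
  k=2: m=23, d=1, a=46
d=1 and a=2a₀=46 at k=2, so the next step gives (m, d) = (23, 23) again — its k=1 value — and the period has length 2.

[23; 2, 46]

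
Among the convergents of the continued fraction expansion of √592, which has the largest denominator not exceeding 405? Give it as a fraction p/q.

3528/145

√592 = [24; 3, 48, …] (period length 2).
Convergents:
  p_0/q_0 = 24/1
  p_1/q_1 = 73/3
  p_2/q_2 = 3528/145
  p_3/q_3 = 10657/438
q_2 = 145 ≤ 405 < 438 = q_3, so the answer is 3528/145.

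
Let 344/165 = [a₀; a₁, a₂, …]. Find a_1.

344 = 2·165 + 14   →  a_0 = 2
165 = 11·14 + 11   →  a_1 = 11

11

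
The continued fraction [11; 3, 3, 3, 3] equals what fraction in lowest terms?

Fold from the inside: start with 3/1.
  3 + 1/3 = 10/3
  3 + 3/10 = 33/10
  3 + 10/33 = 109/33
  11 + 33/109 = 1232/109

1232/109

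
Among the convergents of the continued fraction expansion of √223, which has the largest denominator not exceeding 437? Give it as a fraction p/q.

6481/434

√223 = [14; 1, 13, 1, 28, …] (period length 4).
Convergents:
  p_0/q_0 = 14/1
  p_1/q_1 = 15/1
  p_2/q_2 = 209/14
  p_3/q_3 = 224/15
  p_4/q_4 = 6481/434
  p_5/q_5 = 6705/449
q_4 = 434 ≤ 437 < 449 = q_5, so the answer is 6481/434.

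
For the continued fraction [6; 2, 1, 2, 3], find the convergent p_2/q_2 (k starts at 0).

Using pₖ = aₖpₖ₋₁ + pₖ₋₂, qₖ = aₖqₖ₋₁ + qₖ₋₂ (with p₋₁=1, p₋₂=0, q₋₁=0, q₋₂=1):
  k=0: a=6, p=6, q=1
  k=1: a=2, p=13, q=2
  k=2: a=1, p=19, q=3

19/3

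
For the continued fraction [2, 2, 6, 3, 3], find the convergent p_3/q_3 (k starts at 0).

101/41

Using pₖ = aₖpₖ₋₁ + pₖ₋₂, qₖ = aₖqₖ₋₁ + qₖ₋₂ (with p₋₁=1, p₋₂=0, q₋₁=0, q₋₂=1):
  k=0: a=2, p=2, q=1
  k=1: a=2, p=5, q=2
  k=2: a=6, p=32, q=13
  k=3: a=3, p=101, q=41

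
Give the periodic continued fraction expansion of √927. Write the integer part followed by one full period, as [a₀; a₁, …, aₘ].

[30; 2, 4, 5, 3, 5, 4, 2, 60]

a₀ = ⌊√927⌋ = 30.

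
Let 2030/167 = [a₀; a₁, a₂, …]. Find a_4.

2030 = 12·167 + 26   →  a_0 = 12
167 = 6·26 + 11   →  a_1 = 6
26 = 2·11 + 4   →  a_2 = 2
11 = 2·4 + 3   →  a_3 = 2
4 = 1·3 + 1   →  a_4 = 1

1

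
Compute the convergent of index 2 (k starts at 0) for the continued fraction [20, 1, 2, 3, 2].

62/3

Using pₖ = aₖpₖ₋₁ + pₖ₋₂, qₖ = aₖqₖ₋₁ + qₖ₋₂ (with p₋₁=1, p₋₂=0, q₋₁=0, q₋₂=1):
  k=0: a=20, p=20, q=1
  k=1: a=1, p=21, q=1
  k=2: a=2, p=62, q=3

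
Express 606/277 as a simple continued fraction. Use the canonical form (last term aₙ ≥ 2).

606 = 2*277 + 52
277 = 5*52 + 17
52 = 3*17 + 1
17 = 17*1 + 0  (stop)
So 606/277 = [2; 5, 3, 17].

[2; 5, 3, 17]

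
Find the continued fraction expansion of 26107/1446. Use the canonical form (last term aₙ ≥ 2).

[18; 18, 3, 3, 2, 3]

26107 = 18*1446 + 79
1446 = 18*79 + 24
79 = 3*24 + 7
24 = 3*7 + 3
7 = 2*3 + 1
3 = 3*1 + 0  (stop)
So 26107/1446 = [18; 18, 3, 3, 2, 3].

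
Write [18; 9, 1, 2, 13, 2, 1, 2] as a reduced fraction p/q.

Using pₖ = aₖpₖ₋₁ + pₖ₋₂ and qₖ = aₖqₖ₋₁ + qₖ₋₂:
  k=0: a=18, p=18, q=1
  k=1: a=9, p=163, q=9
  k=2: a=1, p=181, q=10
  k=3: a=2, p=525, q=29
  k=4: a=13, p=7006, q=387
  k=5: a=2, p=14537, q=803
  k=6: a=1, p=21543, q=1190
  k=7: a=2, p=57623, q=3183

57623/3183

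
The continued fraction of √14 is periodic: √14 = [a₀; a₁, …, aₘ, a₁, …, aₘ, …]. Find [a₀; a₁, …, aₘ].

a₀ = ⌊√14⌋ = 3.

[3; 1, 2, 1, 6]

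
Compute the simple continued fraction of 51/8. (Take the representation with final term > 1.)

[6; 2, 1, 2]

51 = 6×8 + 3
8 = 2×3 + 2
3 = 1×2 + 1
2 = 2×1 + 0  (stop)
So 51/8 = [6; 2, 1, 2].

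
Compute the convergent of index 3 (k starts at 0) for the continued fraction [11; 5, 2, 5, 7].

Using pₖ = aₖpₖ₋₁ + pₖ₋₂, qₖ = aₖqₖ₋₁ + qₖ₋₂ (with p₋₁=1, p₋₂=0, q₋₁=0, q₋₂=1):
  k=0: a=11, p=11, q=1
  k=1: a=5, p=56, q=5
  k=2: a=2, p=123, q=11
  k=3: a=5, p=671, q=60

671/60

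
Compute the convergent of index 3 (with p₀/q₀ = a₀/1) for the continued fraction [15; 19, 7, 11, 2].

Using pₖ = aₖpₖ₋₁ + pₖ₋₂, qₖ = aₖqₖ₋₁ + qₖ₋₂ (with p₋₁=1, p₋₂=0, q₋₁=0, q₋₂=1):
  k=0: a=15, p=15, q=1
  k=1: a=19, p=286, q=19
  k=2: a=7, p=2017, q=134
  k=3: a=11, p=22473, q=1493

22473/1493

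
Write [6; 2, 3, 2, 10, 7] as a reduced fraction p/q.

7628/1185

Fold from the inside: start with 7/1.
  10 + 1/7 = 71/7
  2 + 7/71 = 149/71
  3 + 71/149 = 518/149
  2 + 149/518 = 1185/518
  6 + 518/1185 = 7628/1185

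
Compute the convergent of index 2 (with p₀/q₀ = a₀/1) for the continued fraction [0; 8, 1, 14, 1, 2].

1/9

Using pₖ = aₖpₖ₋₁ + pₖ₋₂, qₖ = aₖqₖ₋₁ + qₖ₋₂ (with p₋₁=1, p₋₂=0, q₋₁=0, q₋₂=1):
  k=0: a=0, p=0, q=1
  k=1: a=8, p=1, q=8
  k=2: a=1, p=1, q=9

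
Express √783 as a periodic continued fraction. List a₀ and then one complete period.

a₀ = ⌊√783⌋ = 27.
With m₀=0, d₀=1 and mₖ₊₁ = dₖaₖ − mₖ, dₖ₊₁ = (n − mₖ₊₁²)/dₖ, aₖ₊₁ = ⌊(a₀+mₖ₊₁)/dₖ₊₁⌋:
  k=1: m=27, d=54, a=1
  k=2: m=27, d=1, a=54
d=1 and a=2a₀=54 at k=2, so the next step gives (m, d) = (27, 54) again — its k=1 value — and the period has length 2.

[27; 1, 54]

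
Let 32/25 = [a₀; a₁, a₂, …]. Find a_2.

32 = 1·25 + 7   →  a_0 = 1
25 = 3·7 + 4   →  a_1 = 3
7 = 1·4 + 3   →  a_2 = 1

1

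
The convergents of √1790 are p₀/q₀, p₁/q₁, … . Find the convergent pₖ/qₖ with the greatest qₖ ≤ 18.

√1790 = [42; 3, 4, 8, 4, 3, 84, …] (period length 6).
Convergents:
  p_0/q_0 = 42/1
  p_1/q_1 = 127/3
  p_2/q_2 = 550/13
  p_3/q_3 = 4527/107
q_2 = 13 ≤ 18 < 107 = q_3, so the answer is 550/13.

550/13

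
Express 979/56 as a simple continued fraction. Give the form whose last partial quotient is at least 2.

979 = 17·56 + 27
56 = 2·27 + 2
27 = 13·2 + 1
2 = 2·1 + 0  (stop)
So 979/56 = [17; 2, 13, 2].

[17; 2, 13, 2]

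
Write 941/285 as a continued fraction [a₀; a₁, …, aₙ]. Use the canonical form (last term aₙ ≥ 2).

[3; 3, 3, 5, 2, 2]

941 = 3·285 + 86
285 = 3·86 + 27
86 = 3·27 + 5
27 = 5·5 + 2
5 = 2·2 + 1
2 = 2·1 + 0  (stop)
So 941/285 = [3; 3, 3, 5, 2, 2].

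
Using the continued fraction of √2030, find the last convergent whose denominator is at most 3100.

73035/1621

√2030 = [45; 18, 90, …] (period length 2).
Convergents:
  p_0/q_0 = 45/1
  p_1/q_1 = 811/18
  p_2/q_2 = 73035/1621
  p_3/q_3 = 1315441/29196
q_2 = 1621 ≤ 3100 < 29196 = q_3, so the answer is 73035/1621.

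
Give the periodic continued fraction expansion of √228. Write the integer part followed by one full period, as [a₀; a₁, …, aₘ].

a₀ = ⌊√228⌋ = 15.
With m₀=0, d₀=1 and mₖ₊₁ = dₖaₖ − mₖ, dₖ₊₁ = (n − mₖ₊₁²)/dₖ, aₖ₊₁ = ⌊(a₀+mₖ₊₁)/dₖ₊₁⌋:
  k=1: m=15, d=3, a=10
  k=2: m=15, d=1, a=30
d=1 and a=2a₀=30 at k=2, so the next step gives (m, d) = (15, 3) again — its k=1 value — and the period has length 2.

[15; 10, 30]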